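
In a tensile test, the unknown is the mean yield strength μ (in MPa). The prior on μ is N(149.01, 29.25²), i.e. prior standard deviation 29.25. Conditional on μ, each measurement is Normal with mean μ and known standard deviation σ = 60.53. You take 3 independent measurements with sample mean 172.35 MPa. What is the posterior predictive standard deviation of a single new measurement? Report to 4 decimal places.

For Normal data with known variance σ², a Normal(μ₀, σ₀²) prior on μ is conjugate. Posterior precision = 1/σ₀² + n/σ²; posterior mean is the precision-weighted average of μ₀ and x̄.
σ₀² = 29.25² = 855.5625, σ² = 60.53² = 3663.8809; σ² + n·σ₀² = 3663.8809 + 3·855.5625 = 6230.5684.
Posterior precision = 1/σ₀² + n/σ² = 1/855.5625 + 3/3663.8809 = (σ² + n·σ₀²)/(σ₀²σ²) = 6230.5684/(855.5625·3663.8809); posterior variance σₙ² = σ₀²σ²/(σ² + n·σ₀²) = 855.5625·3663.8809/6230.5684 = 503.112862.
Predictive variance for one new observation = σₙ² + σ² = 855.5625·3663.8809/6230.5684 + 3663.8809 = σ²·(σ₀² + 6230.5684)/6230.5684 = 3663.8809·7086.1309/6230.5684 = 4166.993762; SD = √(3663.8809·7086.1309/6230.5684) = 64.5523.

64.5523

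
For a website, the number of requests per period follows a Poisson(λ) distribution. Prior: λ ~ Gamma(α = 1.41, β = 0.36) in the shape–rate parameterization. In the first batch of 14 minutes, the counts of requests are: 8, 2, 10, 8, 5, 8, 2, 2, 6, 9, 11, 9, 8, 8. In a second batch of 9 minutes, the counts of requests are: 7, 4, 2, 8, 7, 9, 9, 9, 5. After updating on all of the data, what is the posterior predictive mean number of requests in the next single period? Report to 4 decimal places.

With a Gamma(shape α, rate β) prior, the Poisson likelihood is conjugate: the posterior is Gamma(α + ΣXᵢ, β + n).
Batch 1: sum of counts S = 96 over n = 14 minutes.
After batch 1: Gamma(α+S, β+n) = Gamma(1.41+96, 0.36+14) = Gamma(97.41, 14.36).
Batch 2: sum of counts S = 60 over n = 9 minutes.
After batch 2: Gamma(α+S, β+n) = Gamma(97.41+60, 14.36+9) = Gamma(157.41, 23.36).
The predictive distribution for one future period is NegBinom with mean α/β = 6.7384.

6.7384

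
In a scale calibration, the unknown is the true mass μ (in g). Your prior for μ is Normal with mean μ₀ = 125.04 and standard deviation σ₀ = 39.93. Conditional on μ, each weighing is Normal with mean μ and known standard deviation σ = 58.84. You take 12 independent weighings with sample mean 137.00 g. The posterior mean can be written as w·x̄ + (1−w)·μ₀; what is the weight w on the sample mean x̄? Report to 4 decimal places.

For Normal data with known variance σ², a Normal(μ₀, σ₀²) prior on μ is conjugate. Posterior precision = 1/σ₀² + n/σ²; posterior mean is the precision-weighted average of μ₀ and x̄.
σ₀² = 39.93² = 1594.4049, σ² = 58.84² = 3462.1456. Prior precision 1/σ₀² = 1/1594.4049; data precision n/σ² = 12/3462.1456.
w = (n/σ²)/(1/σ₀² + n/σ²) = n·σ₀²/(σ² + n·σ₀²) = 12·1594.4049/(3462.1456 + 12·1594.4049) = 19132.8588/22595.0044 = 0.8468.

0.8468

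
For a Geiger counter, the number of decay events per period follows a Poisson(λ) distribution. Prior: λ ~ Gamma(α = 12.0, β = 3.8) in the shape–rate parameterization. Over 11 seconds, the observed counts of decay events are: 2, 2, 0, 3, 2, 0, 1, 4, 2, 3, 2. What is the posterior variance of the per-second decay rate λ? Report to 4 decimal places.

With a Gamma(shape α, rate β) prior, the Poisson likelihood is conjugate: the posterior is Gamma(α + ΣXᵢ, β + n).
Sum of counts S = 21 over n = 11 seconds.
Posterior: Gamma(α+S, β+n) = Gamma(12.0+21, 3.8+11) = Gamma(33.0, 14.8).
Var = α/β² = 33.0/14.8² = 0.1507.

0.1507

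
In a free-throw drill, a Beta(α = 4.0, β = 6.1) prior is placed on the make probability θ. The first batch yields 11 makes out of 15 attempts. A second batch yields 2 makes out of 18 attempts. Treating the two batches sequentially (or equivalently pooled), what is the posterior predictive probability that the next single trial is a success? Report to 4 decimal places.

The Beta prior is conjugate to a Binomial/Bernoulli likelihood; the update adds successes to α and failures to β.
After batch 1: Beta(4.0+11, 6.1+4) = Beta(15.0, 10.1).
After batch 2: Beta(15.0+2, 10.1+16) = Beta(17.0, 26.1).
For a single future Bernoulli trial, P(success | data) = α/(α+β) = 0.3944.

0.3944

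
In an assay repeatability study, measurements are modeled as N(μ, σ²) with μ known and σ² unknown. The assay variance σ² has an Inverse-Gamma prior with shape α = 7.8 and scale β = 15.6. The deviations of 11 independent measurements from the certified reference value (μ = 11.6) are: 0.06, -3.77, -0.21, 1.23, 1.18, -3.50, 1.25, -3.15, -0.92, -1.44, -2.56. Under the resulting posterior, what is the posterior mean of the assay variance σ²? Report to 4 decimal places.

With known mean μ and an Inverse-Gamma(α, β) prior on σ², the Normal likelihood is conjugate: posterior is Inv-Gamma(α + n/2, β + Σ(xᵢ−μ)²/2).
Σ(xᵢ−μ)² = (0.06)² + (-3.77)² + (-0.21)² + (1.23)² + (1.18)² + (-3.50)² + (1.25)² + (-3.15)² + (-0.92)² + (-1.44)² + (-2.56)² = 50.3745.
Posterior: Inv-Gamma(7.8 + 11/2, 15.6 + 50.3745/2) = Inv-Gamma(13.30, 40.78725).
E[σ²|data] = β/(α−1) = 40.78725/12.30 = 3.3160.

3.3160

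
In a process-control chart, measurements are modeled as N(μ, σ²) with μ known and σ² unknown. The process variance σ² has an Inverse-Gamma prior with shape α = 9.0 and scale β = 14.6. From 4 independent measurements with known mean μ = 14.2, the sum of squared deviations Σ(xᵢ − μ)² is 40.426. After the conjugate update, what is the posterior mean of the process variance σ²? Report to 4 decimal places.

With known mean μ and an Inverse-Gamma(α, β) prior on σ², the Normal likelihood is conjugate: posterior is Inv-Gamma(α + n/2, β + Σ(xᵢ−μ)²/2).
Posterior: Inv-Gamma(9.0 + 4/2, 14.6 + 40.426/2) = Inv-Gamma(11.00, 34.8130).
E[σ²|data] = β/(α−1) = 34.8130/10.00 = 3.4813.

3.4813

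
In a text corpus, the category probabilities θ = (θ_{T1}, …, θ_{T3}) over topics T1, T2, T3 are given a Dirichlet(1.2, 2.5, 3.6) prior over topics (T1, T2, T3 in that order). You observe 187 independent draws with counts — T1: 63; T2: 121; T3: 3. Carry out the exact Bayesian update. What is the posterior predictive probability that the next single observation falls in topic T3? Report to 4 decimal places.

The Dirichlet prior is conjugate to the Multinomial likelihood: each posterior αⱼ = prior αⱼ + observed count nⱼ.
Posterior concentration: (64.2, 123.5, 6.6), total = 194.3.
P(next = T3 | data) = α_{T3}/Σα = 0.0340.

0.0340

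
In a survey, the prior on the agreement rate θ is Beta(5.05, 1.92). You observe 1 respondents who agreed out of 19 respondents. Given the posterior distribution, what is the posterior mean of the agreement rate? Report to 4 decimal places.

0.2330

The Beta prior is conjugate to a Binomial/Bernoulli likelihood; the update adds successes to α and failures to β.
Posterior: Beta(α+k, β+n−k) = Beta(5.05+1, 1.92+18) = Beta(6.05, 19.92).
Posterior mean = α/(α+β) = 6.05/25.97 = 0.2330.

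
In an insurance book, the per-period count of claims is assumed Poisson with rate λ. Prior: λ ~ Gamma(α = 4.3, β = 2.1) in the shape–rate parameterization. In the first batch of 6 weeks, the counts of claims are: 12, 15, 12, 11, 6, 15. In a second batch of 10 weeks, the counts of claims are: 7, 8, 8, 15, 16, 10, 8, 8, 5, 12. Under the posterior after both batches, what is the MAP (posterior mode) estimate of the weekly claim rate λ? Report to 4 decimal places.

With a Gamma(shape α, rate β) prior, the Poisson likelihood is conjugate: the posterior is Gamma(α + ΣXᵢ, β + n).
Batch 1: sum of counts S = 71 over n = 6 weeks.
After batch 1: Gamma(α+S, β+n) = Gamma(4.3+71, 2.1+6) = Gamma(75.3, 8.1).
Batch 2: sum of counts S = 97 over n = 10 weeks.
After batch 2: Gamma(α+S, β+n) = Gamma(75.3+97, 8.1+10) = Gamma(172.3, 18.1).
Mode of Gamma(α,β) for α≥1 is (α−1)/β = 171.3/18.1 = 9.4641.

9.4641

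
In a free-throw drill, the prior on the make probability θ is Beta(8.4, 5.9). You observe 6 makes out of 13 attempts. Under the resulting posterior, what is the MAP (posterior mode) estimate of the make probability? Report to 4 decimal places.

0.5296

The Beta prior is conjugate to a Binomial/Bernoulli likelihood; the update adds successes to α and failures to β.
Posterior: Beta(α+k, β+n−k) = Beta(8.4+6, 5.9+7) = Beta(14.4, 12.9).
Mode of Beta(a,b) for a,b>1 is (a−1)/(a+b−2) = 13.4/25.3 = 0.5296.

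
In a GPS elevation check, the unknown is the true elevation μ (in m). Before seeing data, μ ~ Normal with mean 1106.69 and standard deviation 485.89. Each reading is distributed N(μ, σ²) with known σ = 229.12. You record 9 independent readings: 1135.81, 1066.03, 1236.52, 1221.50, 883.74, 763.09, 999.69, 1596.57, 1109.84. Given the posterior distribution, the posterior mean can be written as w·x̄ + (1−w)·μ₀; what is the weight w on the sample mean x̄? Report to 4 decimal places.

0.9759

For Normal data with known variance σ², a Normal(μ₀, σ₀²) prior on μ is conjugate. Posterior precision = 1/σ₀² + n/σ²; posterior mean is the precision-weighted average of μ₀ and x̄.
σ₀² = 485.89² = 236089.0921, σ² = 229.12² = 52495.9744. Prior precision 1/σ₀² = 1/236089.0921; data precision n/σ² = 9/52495.9744.
w = (n/σ²)/(1/σ₀² + n/σ²) = n·σ₀²/(σ² + n·σ₀²) = 9·236089.0921/(52495.9744 + 9·236089.0921) = 2124801.8289/2177297.8033 = 0.9759.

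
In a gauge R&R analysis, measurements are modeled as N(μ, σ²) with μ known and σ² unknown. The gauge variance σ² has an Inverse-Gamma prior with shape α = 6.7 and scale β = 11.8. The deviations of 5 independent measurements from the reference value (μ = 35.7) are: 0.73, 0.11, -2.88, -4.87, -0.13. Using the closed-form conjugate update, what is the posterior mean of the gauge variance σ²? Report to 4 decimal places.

With known mean μ and an Inverse-Gamma(α, β) prior on σ², the Normal likelihood is conjugate: posterior is Inv-Gamma(α + n/2, β + Σ(xᵢ−μ)²/2).
Σ(xᵢ−μ)² = (0.73)² + (0.11)² + (-2.88)² + (-4.87)² + (-0.13)² = 32.5732.
Posterior: Inv-Gamma(6.7 + 5/2, 11.8 + 32.5732/2) = Inv-Gamma(9.20, 28.08660).
E[σ²|data] = β/(α−1) = 28.08660/8.20 = 3.4252.

3.4252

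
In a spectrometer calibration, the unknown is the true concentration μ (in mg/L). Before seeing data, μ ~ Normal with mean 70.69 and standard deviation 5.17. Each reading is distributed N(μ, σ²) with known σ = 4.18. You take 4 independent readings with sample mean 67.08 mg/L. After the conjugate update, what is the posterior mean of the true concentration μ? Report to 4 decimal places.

67.5871

For Normal data with known variance σ², a Normal(μ₀, σ₀²) prior on μ is conjugate. Posterior precision = 1/σ₀² + n/σ²; posterior mean is the precision-weighted average of μ₀ and x̄.
n·x̄ = 4·67.08 = 268.32.
σ₀² = 5.17² = 26.7289, σ² = 4.18² = 17.4724; σ² + n·σ₀² = 17.4724 + 4·26.7289 = 124.388.
Posterior mean = (μ₀/σ₀² + n·x̄/σ²)/(1/σ₀² + n/σ²) = (σ²·μ₀ + σ₀²·n·x̄)/(σ² + n·σ₀²) = (17.4724·70.69 + 26.7289·268.32)/124.388 = 8407.022404/124.388 = 67.5871.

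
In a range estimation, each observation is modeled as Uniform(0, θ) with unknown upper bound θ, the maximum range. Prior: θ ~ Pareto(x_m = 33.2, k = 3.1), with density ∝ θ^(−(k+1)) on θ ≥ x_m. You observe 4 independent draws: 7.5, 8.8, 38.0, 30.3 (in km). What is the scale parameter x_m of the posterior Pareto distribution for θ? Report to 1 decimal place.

38.0

A Pareto(scale x_m, shape k) prior on the upper bound θ of Uniform(0, θ) is conjugate: posterior is Pareto(max(x_m, max xᵢ), k + n).
Sample maximum = 38.0; prior scale x_m = 33.2 → posterior scale = max = 38.0.
Posterior shape = 3.1 + 4 = 7.1.
Posterior scale x_m = 38.0.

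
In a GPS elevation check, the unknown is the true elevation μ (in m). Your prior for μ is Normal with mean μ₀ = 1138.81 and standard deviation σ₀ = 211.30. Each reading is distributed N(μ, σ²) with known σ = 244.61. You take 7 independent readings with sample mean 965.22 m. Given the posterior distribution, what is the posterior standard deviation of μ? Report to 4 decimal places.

84.7008

For Normal data with known variance σ², a Normal(μ₀, σ₀²) prior on μ is conjugate. Posterior precision = 1/σ₀² + n/σ²; posterior mean is the precision-weighted average of μ₀ and x̄.
σ₀² = 211.30² = 44647.69, σ² = 244.61² = 59834.0521; σ² + n·σ₀² = 59834.0521 + 7·44647.69 = 372367.8821.
Posterior precision = 1/σ₀² + n/σ² = 1/44647.69 + 7/59834.0521 = (σ² + n·σ₀²)/(σ₀²σ²) = 372367.8821/(44647.69·59834.0521); posterior variance σₙ² = σ₀²σ²/(σ² + n·σ₀²) = 44647.69·59834.0521/372367.8821 = 7174.228332.
Posterior SD = √σₙ² = √(44647.69·59834.0521/372367.8821) = 84.7008.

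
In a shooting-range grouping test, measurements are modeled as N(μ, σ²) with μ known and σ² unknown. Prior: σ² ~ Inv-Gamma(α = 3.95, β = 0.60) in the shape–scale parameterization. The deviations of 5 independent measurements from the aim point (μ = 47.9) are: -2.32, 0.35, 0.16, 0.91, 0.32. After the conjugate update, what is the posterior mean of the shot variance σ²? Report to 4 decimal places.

With known mean μ and an Inverse-Gamma(α, β) prior on σ², the Normal likelihood is conjugate: posterior is Inv-Gamma(α + n/2, β + Σ(xᵢ−μ)²/2).
Σ(xᵢ−μ)² = (-2.32)² + (0.35)² + (0.16)² + (0.91)² + (0.32)² = 6.4610.
Posterior: Inv-Gamma(3.95 + 5/2, 0.60 + 6.4610/2) = Inv-Gamma(6.45, 3.83050).
E[σ²|data] = β/(α−1) = 3.83050/5.45 = 0.7028.

0.7028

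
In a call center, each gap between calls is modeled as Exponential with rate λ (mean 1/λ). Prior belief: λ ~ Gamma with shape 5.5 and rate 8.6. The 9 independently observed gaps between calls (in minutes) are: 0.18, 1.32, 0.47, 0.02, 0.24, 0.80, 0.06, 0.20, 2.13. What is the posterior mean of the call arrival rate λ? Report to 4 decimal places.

With a Gamma(shape α, rate β) prior on the exponential rate λ, the posterior after n observations with total T = Σxᵢ is Gamma(α+n, β+T).
Sum of observations T = 5.42 minutes; n = 9.
Posterior: Gamma(5.5+9, 8.6+5.42) = Gamma(14.5, 14.02).
Posterior mean of λ = α/β = 14.5/14.02 = 1.0342.

1.0342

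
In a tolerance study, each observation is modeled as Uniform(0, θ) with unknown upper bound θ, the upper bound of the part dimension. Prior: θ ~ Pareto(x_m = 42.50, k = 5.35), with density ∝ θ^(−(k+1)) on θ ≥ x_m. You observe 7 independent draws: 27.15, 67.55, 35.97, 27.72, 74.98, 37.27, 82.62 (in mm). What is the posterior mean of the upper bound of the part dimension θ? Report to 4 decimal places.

89.8993

A Pareto(scale x_m, shape k) prior on the upper bound θ of Uniform(0, θ) is conjugate: posterior is Pareto(max(x_m, max xᵢ), k + n).
Sample maximum = 82.62; prior scale x_m = 42.50 → posterior scale = max = 82.62.
Posterior shape = 5.35 + 7 = 12.35.
E[θ|data] = k·x_m/(k−1) = 12.35·82.62/11.35 = 89.8993.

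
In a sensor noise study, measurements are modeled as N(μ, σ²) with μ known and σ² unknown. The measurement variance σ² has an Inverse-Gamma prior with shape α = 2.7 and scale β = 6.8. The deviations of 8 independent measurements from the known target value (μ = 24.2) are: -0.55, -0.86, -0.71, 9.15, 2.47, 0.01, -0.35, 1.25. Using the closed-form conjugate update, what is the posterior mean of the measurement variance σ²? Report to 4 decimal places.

With known mean μ and an Inverse-Gamma(α, β) prior on σ², the Normal likelihood is conjugate: posterior is Inv-Gamma(α + n/2, β + Σ(xᵢ−μ)²/2).
Σ(xᵢ−μ)² = (-0.55)² + (-0.86)² + (-0.71)² + (9.15)² + (2.47)² + (0.01)² + (-0.35)² + (1.25)² = 93.0547.
Posterior: Inv-Gamma(2.7 + 8/2, 6.8 + 93.0547/2) = Inv-Gamma(6.70, 53.32735).
E[σ²|data] = β/(α−1) = 53.32735/5.70 = 9.3557.

9.3557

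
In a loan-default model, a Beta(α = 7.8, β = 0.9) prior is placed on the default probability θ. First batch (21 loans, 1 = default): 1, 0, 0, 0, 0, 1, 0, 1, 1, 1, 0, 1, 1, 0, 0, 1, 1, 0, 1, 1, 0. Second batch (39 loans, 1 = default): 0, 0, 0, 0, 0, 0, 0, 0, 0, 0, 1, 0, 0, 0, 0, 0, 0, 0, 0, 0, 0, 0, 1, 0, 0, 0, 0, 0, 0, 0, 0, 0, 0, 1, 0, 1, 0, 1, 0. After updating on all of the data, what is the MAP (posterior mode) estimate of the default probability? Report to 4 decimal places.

The Beta prior is conjugate to a Binomial/Bernoulli likelihood; the update adds successes to α and failures to β.
After batch 1: Beta(7.8+11, 0.9+10) = Beta(18.8, 10.9).
After batch 2: Beta(18.8+5, 10.9+34) = Beta(23.8, 44.9).
Mode of Beta(a,b) for a,b>1 is (a−1)/(a+b−2) = 22.8/66.7 = 0.3418.

0.3418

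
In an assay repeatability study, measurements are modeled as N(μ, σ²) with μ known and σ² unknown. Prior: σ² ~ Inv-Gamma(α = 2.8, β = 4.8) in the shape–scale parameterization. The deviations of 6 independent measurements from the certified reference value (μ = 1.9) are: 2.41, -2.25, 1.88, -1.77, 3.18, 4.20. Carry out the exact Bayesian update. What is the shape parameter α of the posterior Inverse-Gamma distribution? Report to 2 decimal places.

5.80

With known mean μ and an Inverse-Gamma(α, β) prior on σ², the Normal likelihood is conjugate: posterior is Inv-Gamma(α + n/2, β + Σ(xᵢ−μ)²/2).
Σ(xᵢ−μ)² = (2.41)² + (-2.25)² + (1.88)² + (-1.77)² + (3.18)² + (4.20)² = 45.2903.
Posterior: Inv-Gamma(2.8 + 6/2, 4.8 + 45.2903/2) = Inv-Gamma(5.80, 27.44515).
Posterior α = 5.80.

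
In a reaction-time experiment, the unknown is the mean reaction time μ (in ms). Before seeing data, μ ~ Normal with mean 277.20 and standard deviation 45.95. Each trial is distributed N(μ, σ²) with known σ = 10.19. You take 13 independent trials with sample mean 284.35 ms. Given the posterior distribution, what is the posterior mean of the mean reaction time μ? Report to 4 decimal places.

For Normal data with known variance σ², a Normal(μ₀, σ₀²) prior on μ is conjugate. Posterior precision = 1/σ₀² + n/σ²; posterior mean is the precision-weighted average of μ₀ and x̄.
n·x̄ = 13·284.35 = 3696.55.
σ₀² = 45.95² = 2111.4025, σ² = 10.19² = 103.8361; σ² + n·σ₀² = 103.8361 + 13·2111.4025 = 27552.0686.
Posterior mean = (μ₀/σ₀² + n·x̄/σ²)/(1/σ₀² + n/σ²) = (σ²·μ₀ + σ₀²·n·x̄)/(σ² + n·σ₀²) = (103.8361·277.20 + 2111.4025·3696.55)/27552.0686 = 7833688.278295/27552.0686 = 284.3231.

284.3231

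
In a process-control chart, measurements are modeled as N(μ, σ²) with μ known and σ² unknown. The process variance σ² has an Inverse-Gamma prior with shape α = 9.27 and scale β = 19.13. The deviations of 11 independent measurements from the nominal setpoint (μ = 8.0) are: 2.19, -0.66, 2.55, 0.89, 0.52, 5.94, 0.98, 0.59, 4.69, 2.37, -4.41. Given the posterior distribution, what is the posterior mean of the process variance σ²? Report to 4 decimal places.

4.8914

With known mean μ and an Inverse-Gamma(α, β) prior on σ², the Normal likelihood is conjugate: posterior is Inv-Gamma(α + n/2, β + Σ(xᵢ−μ)²/2).
Σ(xᵢ−μ)² = (2.19)² + (-0.66)² + (2.55)² + (0.89)² + (0.52)² + (5.94)² + (0.98)² + (0.59)² + (4.69)² + (2.37)² + (-4.41)² = 96.4499.
Posterior: Inv-Gamma(9.27 + 11/2, 19.13 + 96.4499/2) = Inv-Gamma(14.77, 67.35495).
E[σ²|data] = β/(α−1) = 67.35495/13.77 = 4.8914.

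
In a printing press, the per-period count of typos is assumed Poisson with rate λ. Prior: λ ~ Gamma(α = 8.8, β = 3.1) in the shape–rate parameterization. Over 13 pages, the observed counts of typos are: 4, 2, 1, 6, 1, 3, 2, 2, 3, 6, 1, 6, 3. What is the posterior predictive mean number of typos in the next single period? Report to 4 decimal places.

With a Gamma(shape α, rate β) prior, the Poisson likelihood is conjugate: the posterior is Gamma(α + ΣXᵢ, β + n).
Sum of counts S = 40 over n = 13 pages.
Posterior: Gamma(α+S, β+n) = Gamma(8.8+40, 3.1+13) = Gamma(48.8, 16.1).
The predictive distribution for one future period is NegBinom with mean α/β = 3.0311.

3.0311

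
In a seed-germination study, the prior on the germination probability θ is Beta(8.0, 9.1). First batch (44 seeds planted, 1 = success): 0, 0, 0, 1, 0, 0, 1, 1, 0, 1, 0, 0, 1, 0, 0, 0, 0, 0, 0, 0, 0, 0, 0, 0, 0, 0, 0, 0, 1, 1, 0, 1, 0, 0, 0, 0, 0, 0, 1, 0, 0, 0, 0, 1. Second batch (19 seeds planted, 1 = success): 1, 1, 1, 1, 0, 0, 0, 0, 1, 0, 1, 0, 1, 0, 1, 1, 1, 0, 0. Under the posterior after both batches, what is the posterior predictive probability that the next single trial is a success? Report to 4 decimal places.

The Beta prior is conjugate to a Binomial/Bernoulli likelihood; the update adds successes to α and failures to β.
After batch 1: Beta(8.0+10, 9.1+34) = Beta(18.0, 43.1).
After batch 2: Beta(18.0+10, 43.1+9) = Beta(28.0, 52.1).
For a single future Bernoulli trial, P(success | data) = α/(α+β) = 0.3496.

0.3496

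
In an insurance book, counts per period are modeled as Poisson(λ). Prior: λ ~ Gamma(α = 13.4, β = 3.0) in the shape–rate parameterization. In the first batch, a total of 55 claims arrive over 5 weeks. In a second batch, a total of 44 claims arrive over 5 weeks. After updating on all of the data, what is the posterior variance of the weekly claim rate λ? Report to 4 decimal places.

0.6651

With a Gamma(shape α, rate β) prior, the Poisson likelihood is conjugate: the posterior is Gamma(α + ΣXᵢ, β + n).
After batch 1: Gamma(α+S, β+n) = Gamma(13.4+55, 3.0+5) = Gamma(68.4, 8.0).
After batch 2: Gamma(α+S, β+n) = Gamma(68.4+44, 8.0+5) = Gamma(112.4, 13.0).
Var = α/β² = 112.4/13.0² = 0.6651.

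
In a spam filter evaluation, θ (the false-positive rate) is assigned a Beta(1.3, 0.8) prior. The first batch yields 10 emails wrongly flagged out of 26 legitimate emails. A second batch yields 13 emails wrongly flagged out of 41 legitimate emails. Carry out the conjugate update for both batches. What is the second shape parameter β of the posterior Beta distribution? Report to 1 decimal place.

The Beta prior is conjugate to a Binomial/Bernoulli likelihood; the update adds successes to α and failures to β.
After batch 1: Beta(1.3+10, 0.8+16) = Beta(11.3, 16.8).
After batch 2: Beta(11.3+13, 16.8+28) = Beta(24.3, 44.8).
Posterior β = 44.8.

44.8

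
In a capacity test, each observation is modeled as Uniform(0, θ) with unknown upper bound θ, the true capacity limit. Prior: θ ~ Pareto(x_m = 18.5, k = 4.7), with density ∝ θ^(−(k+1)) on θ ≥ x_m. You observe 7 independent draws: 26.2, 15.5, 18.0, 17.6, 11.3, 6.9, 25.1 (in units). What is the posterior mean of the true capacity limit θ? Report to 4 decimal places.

A Pareto(scale x_m, shape k) prior on the upper bound θ of Uniform(0, θ) is conjugate: posterior is Pareto(max(x_m, max xᵢ), k + n).
Sample maximum = 26.2; prior scale x_m = 18.5 → posterior scale = max = 26.2.
Posterior shape = 4.7 + 7 = 11.7.
E[θ|data] = k·x_m/(k−1) = 11.7·26.2/10.7 = 28.6486.

28.6486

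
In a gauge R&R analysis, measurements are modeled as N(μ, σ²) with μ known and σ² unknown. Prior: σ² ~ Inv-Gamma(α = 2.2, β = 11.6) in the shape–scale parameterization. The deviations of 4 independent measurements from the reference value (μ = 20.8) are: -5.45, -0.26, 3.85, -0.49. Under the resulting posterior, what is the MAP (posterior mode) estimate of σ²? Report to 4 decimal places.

With known mean μ and an Inverse-Gamma(α, β) prior on σ², the Normal likelihood is conjugate: posterior is Inv-Gamma(α + n/2, β + Σ(xᵢ−μ)²/2).
Σ(xᵢ−μ)² = (-5.45)² + (-0.26)² + (3.85)² + (-0.49)² = 44.8327.
Posterior: Inv-Gamma(2.2 + 4/2, 11.6 + 44.8327/2) = Inv-Gamma(4.20, 34.01635).
Mode = β/(α+1) = 34.01635/5.20 = 6.5416.

6.5416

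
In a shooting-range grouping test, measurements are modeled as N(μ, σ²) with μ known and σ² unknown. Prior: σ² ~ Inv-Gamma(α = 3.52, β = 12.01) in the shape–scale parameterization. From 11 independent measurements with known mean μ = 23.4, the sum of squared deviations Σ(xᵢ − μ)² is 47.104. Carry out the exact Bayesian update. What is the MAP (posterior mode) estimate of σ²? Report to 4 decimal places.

With known mean μ and an Inverse-Gamma(α, β) prior on σ², the Normal likelihood is conjugate: posterior is Inv-Gamma(α + n/2, β + Σ(xᵢ−μ)²/2).
Posterior: Inv-Gamma(3.52 + 11/2, 12.01 + 47.104/2) = Inv-Gamma(9.02, 35.5620).
Mode = β/(α+1) = 35.5620/10.02 = 3.5491.

3.5491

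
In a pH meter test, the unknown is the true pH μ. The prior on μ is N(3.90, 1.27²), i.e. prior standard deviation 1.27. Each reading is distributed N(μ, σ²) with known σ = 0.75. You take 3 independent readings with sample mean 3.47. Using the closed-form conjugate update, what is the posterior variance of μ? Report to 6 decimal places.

For Normal data with known variance σ², a Normal(μ₀, σ₀²) prior on μ is conjugate. Posterior precision = 1/σ₀² + n/σ²; posterior mean is the precision-weighted average of μ₀ and x̄.
σ₀² = 1.27² = 1.6129, σ² = 0.75² = 0.5625; σ² + n·σ₀² = 0.5625 + 3·1.6129 = 5.4012.
Posterior precision = 1/σ₀² + n/σ² = 1/1.6129 + 3/0.5625 = (σ² + n·σ₀²)/(σ₀²σ²) = 5.4012/(1.6129·0.5625); posterior variance σₙ² = σ₀²σ²/(σ² + n·σ₀²) = 1.6129·0.5625/5.4012 = 0.167973.

0.167973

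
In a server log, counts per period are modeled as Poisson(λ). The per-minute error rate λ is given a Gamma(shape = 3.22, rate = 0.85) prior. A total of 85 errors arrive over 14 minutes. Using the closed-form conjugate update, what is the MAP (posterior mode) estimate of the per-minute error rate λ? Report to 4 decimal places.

5.8734

With a Gamma(shape α, rate β) prior, the Poisson likelihood is conjugate: the posterior is Gamma(α + ΣXᵢ, β + n).
Posterior: Gamma(α+S, β+n) = Gamma(3.22+85, 0.85+14) = Gamma(88.22, 14.85).
Mode of Gamma(α,β) for α≥1 is (α−1)/β = 87.22/14.85 = 5.8734.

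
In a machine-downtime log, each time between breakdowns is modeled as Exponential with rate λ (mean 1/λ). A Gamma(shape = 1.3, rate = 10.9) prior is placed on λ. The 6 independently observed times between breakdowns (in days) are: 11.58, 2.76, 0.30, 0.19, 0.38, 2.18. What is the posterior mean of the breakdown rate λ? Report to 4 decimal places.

With a Gamma(shape α, rate β) prior on the exponential rate λ, the posterior after n observations with total T = Σxᵢ is Gamma(α+n, β+T).
Sum of observations T = 17.39 days; n = 6.
Posterior: Gamma(1.3+6, 10.9+17.39) = Gamma(7.3, 28.29).
Posterior mean of λ = α/β = 7.3/28.29 = 0.2580.

0.2580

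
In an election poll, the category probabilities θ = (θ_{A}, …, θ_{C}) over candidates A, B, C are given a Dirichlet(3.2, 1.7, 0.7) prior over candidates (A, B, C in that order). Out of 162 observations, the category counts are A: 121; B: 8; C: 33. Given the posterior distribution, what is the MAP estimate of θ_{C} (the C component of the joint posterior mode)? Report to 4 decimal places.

The Dirichlet prior is conjugate to the Multinomial likelihood: each posterior αⱼ = prior αⱼ + observed count nⱼ.
Posterior concentration: (124.2, 9.7, 33.7), total = 167.6.
Joint mode component: (α_{C}−1)/(Σα−K) = 32.7/164.6 = 0.1987.

0.1987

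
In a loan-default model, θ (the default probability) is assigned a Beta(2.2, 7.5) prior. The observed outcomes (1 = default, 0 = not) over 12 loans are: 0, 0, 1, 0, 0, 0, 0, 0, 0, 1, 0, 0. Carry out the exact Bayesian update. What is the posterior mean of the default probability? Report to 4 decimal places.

0.1935

The Beta prior is conjugate to a Binomial/Bernoulli likelihood; the update adds successes to α and failures to β.
Posterior: Beta(α+k, β+n−k) = Beta(2.2+2, 7.5+10) = Beta(4.2, 17.5).
Posterior mean = α/(α+β) = 4.2/21.7 = 0.1935.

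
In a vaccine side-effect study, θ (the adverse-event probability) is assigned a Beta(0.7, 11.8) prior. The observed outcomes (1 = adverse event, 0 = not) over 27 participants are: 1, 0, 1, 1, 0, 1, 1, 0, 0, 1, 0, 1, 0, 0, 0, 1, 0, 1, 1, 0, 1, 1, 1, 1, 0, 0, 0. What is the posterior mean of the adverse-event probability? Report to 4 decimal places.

The Beta prior is conjugate to a Binomial/Bernoulli likelihood; the update adds successes to α and failures to β.
Posterior: Beta(α+k, β+n−k) = Beta(0.7+14, 11.8+13) = Beta(14.7, 24.8).
Posterior mean = α/(α+β) = 14.7/39.5 = 0.3722.

0.3722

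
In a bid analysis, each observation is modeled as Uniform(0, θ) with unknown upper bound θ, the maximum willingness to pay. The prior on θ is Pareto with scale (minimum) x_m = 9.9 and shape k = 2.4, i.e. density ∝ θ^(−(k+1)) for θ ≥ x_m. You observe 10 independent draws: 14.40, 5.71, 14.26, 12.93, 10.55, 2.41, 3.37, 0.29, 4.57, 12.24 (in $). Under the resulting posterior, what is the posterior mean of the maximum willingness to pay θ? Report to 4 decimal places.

A Pareto(scale x_m, shape k) prior on the upper bound θ of Uniform(0, θ) is conjugate: posterior is Pareto(max(x_m, max xᵢ), k + n).
Sample maximum = 14.40; prior scale x_m = 9.9 → posterior scale = max = 14.40.
Posterior shape = 2.4 + 10 = 12.4.
E[θ|data] = k·x_m/(k−1) = 12.4·14.40/11.4 = 15.6632.

15.6632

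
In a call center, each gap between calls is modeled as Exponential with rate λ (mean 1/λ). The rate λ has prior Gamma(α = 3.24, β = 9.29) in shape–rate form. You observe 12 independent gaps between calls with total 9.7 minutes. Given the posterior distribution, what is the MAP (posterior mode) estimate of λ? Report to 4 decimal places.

With a Gamma(shape α, rate β) prior on the exponential rate λ, the posterior after n observations with total T = Σxᵢ is Gamma(α+n, β+T).
Posterior: Gamma(3.24+12, 9.29+9.7) = Gamma(15.24, 18.99).
Mode = (α−1)/β = 0.7499.

0.7499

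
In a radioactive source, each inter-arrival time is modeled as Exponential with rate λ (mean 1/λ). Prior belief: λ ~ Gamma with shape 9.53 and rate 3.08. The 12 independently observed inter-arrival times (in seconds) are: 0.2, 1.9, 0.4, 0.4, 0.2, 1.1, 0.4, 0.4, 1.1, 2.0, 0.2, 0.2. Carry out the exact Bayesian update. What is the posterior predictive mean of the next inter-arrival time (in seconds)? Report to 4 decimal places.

0.5641

With a Gamma(shape α, rate β) prior on the exponential rate λ, the posterior after n observations with total T = Σxᵢ is Gamma(α+n, β+T).
Sum of observations T = 8.5 seconds; n = 12.
Posterior: Gamma(9.53+12, 3.08+8.5) = Gamma(21.53, 11.58).
The predictive distribution for the next observation is Lomax; its mean is β/(α−1) = 11.58/20.53 = 0.5641.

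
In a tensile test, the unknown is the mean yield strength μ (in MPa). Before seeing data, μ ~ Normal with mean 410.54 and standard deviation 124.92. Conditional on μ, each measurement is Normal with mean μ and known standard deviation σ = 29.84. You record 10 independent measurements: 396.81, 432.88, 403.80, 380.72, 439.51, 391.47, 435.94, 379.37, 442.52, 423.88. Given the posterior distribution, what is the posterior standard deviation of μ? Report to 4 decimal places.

For Normal data with known variance σ², a Normal(μ₀, σ₀²) prior on μ is conjugate. Posterior precision = 1/σ₀² + n/σ²; posterior mean is the precision-weighted average of μ₀ and x̄.
σ₀² = 124.92² = 15605.0064, σ² = 29.84² = 890.4256; σ² + n·σ₀² = 890.4256 + 10·15605.0064 = 156940.4896.
Posterior precision = 1/σ₀² + n/σ² = 1/15605.0064 + 10/890.4256 = (σ² + n·σ₀²)/(σ₀²σ²) = 156940.4896/(15605.0064·890.4256); posterior variance σₙ² = σ₀²σ²/(σ² + n·σ₀²) = 15605.0064·890.4256/156940.4896 = 88.537364.
Posterior SD = √σₙ² = √(15605.0064·890.4256/156940.4896) = 9.4094.

9.4094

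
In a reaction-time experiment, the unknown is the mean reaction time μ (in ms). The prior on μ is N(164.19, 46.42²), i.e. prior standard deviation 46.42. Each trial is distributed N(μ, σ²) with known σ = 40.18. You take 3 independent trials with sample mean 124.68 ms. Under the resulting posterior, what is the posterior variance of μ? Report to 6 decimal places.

For Normal data with known variance σ², a Normal(μ₀, σ₀²) prior on μ is conjugate. Posterior precision = 1/σ₀² + n/σ²; posterior mean is the precision-weighted average of μ₀ and x̄.
σ₀² = 46.42² = 2154.8164, σ² = 40.18² = 1614.4324; σ² + n·σ₀² = 1614.4324 + 3·2154.8164 = 8078.8816.
Posterior precision = 1/σ₀² + n/σ² = 1/2154.8164 + 3/1614.4324 = (σ² + n·σ₀²)/(σ₀²σ²) = 8078.8816/(2154.8164·1614.4324); posterior variance σₙ² = σ₀²σ²/(σ² + n·σ₀²) = 2154.8164·1614.4324/8078.8816 = 430.604827.

430.604827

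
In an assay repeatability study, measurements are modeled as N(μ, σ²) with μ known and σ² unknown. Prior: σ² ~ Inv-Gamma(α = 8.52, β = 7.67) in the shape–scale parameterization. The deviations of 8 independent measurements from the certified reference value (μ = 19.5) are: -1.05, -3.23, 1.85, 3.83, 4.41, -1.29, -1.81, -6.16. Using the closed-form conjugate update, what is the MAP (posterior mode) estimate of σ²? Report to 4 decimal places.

3.9682

With known mean μ and an Inverse-Gamma(α, β) prior on σ², the Normal likelihood is conjugate: posterior is Inv-Gamma(α + n/2, β + Σ(xᵢ−μ)²/2).
Σ(xᵢ−μ)² = (-1.05)² + (-3.23)² + (1.85)² + (3.83)² + (4.41)² + (-1.29)² + (-1.81)² + (-6.16)² = 91.9607.
Posterior: Inv-Gamma(8.52 + 8/2, 7.67 + 91.9607/2) = Inv-Gamma(12.52, 53.65035).
Mode = β/(α+1) = 53.65035/13.52 = 3.9682.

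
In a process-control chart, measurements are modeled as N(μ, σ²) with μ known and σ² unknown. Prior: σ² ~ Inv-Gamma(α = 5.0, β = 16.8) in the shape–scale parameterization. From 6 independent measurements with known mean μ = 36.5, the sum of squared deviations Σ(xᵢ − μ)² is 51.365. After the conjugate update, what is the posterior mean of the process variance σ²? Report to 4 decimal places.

6.0689

With known mean μ and an Inverse-Gamma(α, β) prior on σ², the Normal likelihood is conjugate: posterior is Inv-Gamma(α + n/2, β + Σ(xᵢ−μ)²/2).
Posterior: Inv-Gamma(5.0 + 6/2, 16.8 + 51.365/2) = Inv-Gamma(8.00, 42.4825).
E[σ²|data] = β/(α−1) = 42.4825/7.00 = 6.0689.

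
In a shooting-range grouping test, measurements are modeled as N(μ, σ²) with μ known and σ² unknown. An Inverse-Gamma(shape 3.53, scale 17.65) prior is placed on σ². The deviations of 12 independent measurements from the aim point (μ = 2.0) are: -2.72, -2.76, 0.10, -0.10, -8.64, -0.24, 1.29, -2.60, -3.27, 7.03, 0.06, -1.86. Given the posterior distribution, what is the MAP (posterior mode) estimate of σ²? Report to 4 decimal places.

With known mean μ and an Inverse-Gamma(α, β) prior on σ², the Normal likelihood is conjugate: posterior is Inv-Gamma(α + n/2, β + Σ(xᵢ−μ)²/2).
Σ(xᵢ−μ)² = (-2.72)² + (-2.76)² + (0.10)² + (-0.10)² + (-8.64)² + (-0.24)² + (1.29)² + (-2.60)² + (-3.27)² + (7.03)² + (0.06)² + (-1.86)² = 161.7443.
Posterior: Inv-Gamma(3.53 + 12/2, 17.65 + 161.7443/2) = Inv-Gamma(9.53, 98.52215).
Mode = β/(α+1) = 98.52215/10.53 = 9.3563.

9.3563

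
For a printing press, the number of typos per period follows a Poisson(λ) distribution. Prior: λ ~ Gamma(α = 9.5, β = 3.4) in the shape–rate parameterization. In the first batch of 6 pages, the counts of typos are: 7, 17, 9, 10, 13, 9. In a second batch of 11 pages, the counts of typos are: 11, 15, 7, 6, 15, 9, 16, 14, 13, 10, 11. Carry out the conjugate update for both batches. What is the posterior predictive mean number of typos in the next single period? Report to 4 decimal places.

With a Gamma(shape α, rate β) prior, the Poisson likelihood is conjugate: the posterior is Gamma(α + ΣXᵢ, β + n).
Batch 1: sum of counts S = 65 over n = 6 pages.
After batch 1: Gamma(α+S, β+n) = Gamma(9.5+65, 3.4+6) = Gamma(74.5, 9.4).
Batch 2: sum of counts S = 127 over n = 11 pages.
After batch 2: Gamma(α+S, β+n) = Gamma(74.5+127, 9.4+11) = Gamma(201.5, 20.4).
The predictive distribution for one future period is NegBinom with mean α/β = 9.8775.

9.8775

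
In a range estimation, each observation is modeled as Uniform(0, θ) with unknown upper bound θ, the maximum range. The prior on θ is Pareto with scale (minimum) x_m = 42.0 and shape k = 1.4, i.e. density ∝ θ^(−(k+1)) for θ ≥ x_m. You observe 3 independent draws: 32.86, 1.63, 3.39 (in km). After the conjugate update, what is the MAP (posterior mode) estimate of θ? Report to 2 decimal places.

42.00

A Pareto(scale x_m, shape k) prior on the upper bound θ of Uniform(0, θ) is conjugate: posterior is Pareto(max(x_m, max xᵢ), k + n).
Sample maximum = 32.86; prior scale x_m = 42.0 → posterior scale = max = 42.00.
Posterior shape = 1.4 + 3 = 4.4.
The Pareto density is decreasing on [x_m, ∞), so the mode is x_m = 42.00.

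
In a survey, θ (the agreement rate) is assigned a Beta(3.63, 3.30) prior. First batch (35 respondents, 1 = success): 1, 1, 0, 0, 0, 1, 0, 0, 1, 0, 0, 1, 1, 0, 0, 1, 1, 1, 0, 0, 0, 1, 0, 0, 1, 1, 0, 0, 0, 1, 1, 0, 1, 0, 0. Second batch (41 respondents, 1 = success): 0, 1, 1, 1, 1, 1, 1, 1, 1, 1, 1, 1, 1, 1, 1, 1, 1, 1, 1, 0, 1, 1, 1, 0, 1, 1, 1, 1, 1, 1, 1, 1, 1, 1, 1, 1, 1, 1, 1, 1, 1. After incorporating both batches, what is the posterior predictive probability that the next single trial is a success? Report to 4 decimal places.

The Beta prior is conjugate to a Binomial/Bernoulli likelihood; the update adds successes to α and failures to β.
After batch 1: Beta(3.63+15, 3.30+20) = Beta(18.63, 23.30).
After batch 2: Beta(18.63+38, 23.30+3) = Beta(56.63, 26.30).
For a single future Bernoulli trial, P(success | data) = α/(α+β) = 0.6829.

0.6829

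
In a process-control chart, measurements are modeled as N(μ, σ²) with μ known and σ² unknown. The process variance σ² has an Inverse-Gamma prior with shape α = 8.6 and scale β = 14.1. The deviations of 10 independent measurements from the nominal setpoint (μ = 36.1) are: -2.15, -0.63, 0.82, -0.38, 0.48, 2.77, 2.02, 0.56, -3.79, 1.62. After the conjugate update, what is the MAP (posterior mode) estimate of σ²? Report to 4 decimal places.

With known mean μ and an Inverse-Gamma(α, β) prior on σ², the Normal likelihood is conjugate: posterior is Inv-Gamma(α + n/2, β + Σ(xᵢ−μ)²/2).
Σ(xᵢ−μ)² = (-2.15)² + (-0.63)² + (0.82)² + (-0.38)² + (0.48)² + (2.77)² + (2.02)² + (0.56)² + (-3.79)² + (1.62)² = 35.1220.
Posterior: Inv-Gamma(8.6 + 10/2, 14.1 + 35.1220/2) = Inv-Gamma(13.60, 31.66100).
Mode = β/(α+1) = 31.66100/14.60 = 2.1686.

2.1686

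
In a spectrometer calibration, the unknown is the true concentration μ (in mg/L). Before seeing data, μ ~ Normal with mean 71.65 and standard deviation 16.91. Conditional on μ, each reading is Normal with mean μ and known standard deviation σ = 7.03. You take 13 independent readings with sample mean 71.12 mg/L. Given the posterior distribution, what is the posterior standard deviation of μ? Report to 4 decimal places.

1.9369

For Normal data with known variance σ², a Normal(μ₀, σ₀²) prior on μ is conjugate. Posterior precision = 1/σ₀² + n/σ²; posterior mean is the precision-weighted average of μ₀ and x̄.
σ₀² = 16.91² = 285.9481, σ² = 7.03² = 49.4209; σ² + n·σ₀² = 49.4209 + 13·285.9481 = 3766.7462.
Posterior precision = 1/σ₀² + n/σ² = 1/285.9481 + 13/49.4209 = (σ² + n·σ₀²)/(σ₀²σ²) = 3766.7462/(285.9481·49.4209); posterior variance σₙ² = σ₀²σ²/(σ² + n·σ₀²) = 285.9481·49.4209/3766.7462 = 3.751729.
Posterior SD = √σₙ² = √(285.9481·49.4209/3766.7462) = 1.9369.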